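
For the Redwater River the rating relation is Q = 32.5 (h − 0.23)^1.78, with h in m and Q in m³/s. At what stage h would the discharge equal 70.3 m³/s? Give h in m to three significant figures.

1.77 m

h − h₀ = (Q/C)^(1/b) = (70.3/32.5)^(1/1.78) = 1.543 m
h = 0.23 + 1.543 = 1.773 m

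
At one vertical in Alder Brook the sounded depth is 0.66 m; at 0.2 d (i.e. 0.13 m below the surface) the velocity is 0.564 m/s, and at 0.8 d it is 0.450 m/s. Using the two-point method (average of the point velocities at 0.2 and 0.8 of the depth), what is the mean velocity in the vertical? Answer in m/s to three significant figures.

0.507 m/s

v̄ = (0.564 + 0.450) / 2 = 0.5070 m/s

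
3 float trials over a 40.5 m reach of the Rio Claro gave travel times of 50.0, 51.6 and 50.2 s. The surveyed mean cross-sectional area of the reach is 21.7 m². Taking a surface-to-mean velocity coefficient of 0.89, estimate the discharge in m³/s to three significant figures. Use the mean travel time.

t̄ = (50.0 + 51.6 + 50.2) / 3 = 50.6 s
v_surface = L / t̄ = 40.5 / 50.6 = 0.8004 m/s
v_mean = 0.89 × 0.8004 = 0.7124 m/s
Q = A × v_mean = 21.7 × 0.7124 = 15.46 m³/s

15.5 m³/s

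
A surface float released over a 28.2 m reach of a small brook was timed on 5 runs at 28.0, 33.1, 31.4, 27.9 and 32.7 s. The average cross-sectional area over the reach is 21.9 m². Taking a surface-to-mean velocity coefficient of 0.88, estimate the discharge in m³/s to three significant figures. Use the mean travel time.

17.7 m³/s

t̄ = (28.0 + 33.1 + 31.4 + 27.9 + 32.7) / 5 = 30.62 s
v_surface = L / t̄ = 28.2 / 30.62 = 0.9210 m/s
v_mean = 0.88 × 0.9210 = 0.8105 m/s
Q = A × v_mean = 21.9 × 0.8105 = 17.75 m³/s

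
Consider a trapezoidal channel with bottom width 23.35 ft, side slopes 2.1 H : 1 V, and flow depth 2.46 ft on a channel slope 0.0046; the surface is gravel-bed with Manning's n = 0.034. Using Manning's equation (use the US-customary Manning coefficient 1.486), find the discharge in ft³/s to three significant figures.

A = (b + z·y)·y = (23.35 + 2.1×2.46)×2.46 = 70.15 ft²
P = b + 2y√(1+z²) = 23.35 + 2×2.46×√(1+2.1²) = 34.79 ft
R = A/P = 70.15/34.79 = 2.016 ft
Q = (1.486/n)·A·R^(2/3)·S^(1/2) = (1.486/0.034) × 70.15 × 2.016^(2/3) × 0.0046^(1/2) = 331.9 ft³/s

332 ft³/s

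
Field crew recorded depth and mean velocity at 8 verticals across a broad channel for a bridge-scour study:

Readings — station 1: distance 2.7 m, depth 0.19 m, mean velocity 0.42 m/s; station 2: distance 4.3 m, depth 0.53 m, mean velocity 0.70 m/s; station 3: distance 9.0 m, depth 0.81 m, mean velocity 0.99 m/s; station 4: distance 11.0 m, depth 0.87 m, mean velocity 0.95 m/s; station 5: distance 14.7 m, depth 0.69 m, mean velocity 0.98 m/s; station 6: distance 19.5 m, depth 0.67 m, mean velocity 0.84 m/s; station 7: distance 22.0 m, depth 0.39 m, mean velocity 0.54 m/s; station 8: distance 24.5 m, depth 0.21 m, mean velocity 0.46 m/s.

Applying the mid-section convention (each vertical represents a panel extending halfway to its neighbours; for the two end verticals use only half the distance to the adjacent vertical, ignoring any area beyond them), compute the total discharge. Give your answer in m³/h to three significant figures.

42700 m³/h

w_1 = (4.3 − 2.7)/2 = 0.8 m; q_1 = 0.42 × 0.19 × 0.8 = 0.06384 m³/s
w_2 = (9.0 − 2.7)/2 = 3.15 m; q_2 = 0.70 × 0.53 × 3.15 = 1.169 m³/s
w_3 = (11.0 − 4.3)/2 = 3.35 m; q_3 = 0.99 × 0.81 × 3.35 = 2.686 m³/s
w_4 = (14.7 − 9.0)/2 = 2.85 m; q_4 = 0.95 × 0.87 × 2.85 = 2.356 m³/s
w_5 = (19.5 − 11.0)/2 = 4.25 m; q_5 = 0.98 × 0.69 × 4.25 = 2.874 m³/s
w_6 = (22.0 − 14.7)/2 = 3.65 m; q_6 = 0.84 × 0.67 × 3.65 = 2.054 m³/s
w_7 = (24.5 − 19.5)/2 = 2.5 m; q_7 = 0.54 × 0.39 × 2.5 = 0.5265 m³/s
w_8 = (24.5 − 22.0)/2 = 1.25 m; q_8 = 0.46 × 0.21 × 1.25 = 0.1208 m³/s
Q = Σ qᵢ = 11.85 m³/s
= 11.85 × 3600 = 42660 m³/h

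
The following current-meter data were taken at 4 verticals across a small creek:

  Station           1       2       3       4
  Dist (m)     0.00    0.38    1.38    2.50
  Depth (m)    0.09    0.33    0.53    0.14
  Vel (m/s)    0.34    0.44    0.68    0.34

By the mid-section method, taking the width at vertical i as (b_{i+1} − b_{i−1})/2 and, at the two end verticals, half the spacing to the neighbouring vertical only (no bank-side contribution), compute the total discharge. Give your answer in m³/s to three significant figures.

0.515 m³/s

w_1 = (0.38 − 0.00)/2 = 0.19 m; q_1 = 0.34 × 0.09 × 0.19 = 0.005814 m³/s
w_2 = (1.38 − 0.00)/2 = 0.69 m; q_2 = 0.44 × 0.33 × 0.69 = 0.1002 m³/s
w_3 = (2.50 − 0.38)/2 = 1.06 m; q_3 = 0.68 × 0.53 × 1.06 = 0.3820 m³/s
w_4 = (2.50 − 1.38)/2 = 0.56 m; q_4 = 0.34 × 0.14 × 0.56 = 0.02666 m³/s
Q = Σ qᵢ = 0.5147 m³/s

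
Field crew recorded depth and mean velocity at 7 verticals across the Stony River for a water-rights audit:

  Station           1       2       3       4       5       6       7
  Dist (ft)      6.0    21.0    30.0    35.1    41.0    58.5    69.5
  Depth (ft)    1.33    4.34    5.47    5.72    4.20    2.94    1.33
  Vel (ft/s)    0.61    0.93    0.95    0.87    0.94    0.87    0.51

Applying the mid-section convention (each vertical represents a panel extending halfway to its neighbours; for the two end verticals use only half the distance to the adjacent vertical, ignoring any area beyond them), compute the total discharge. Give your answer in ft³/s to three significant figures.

205 ft³/s

w_1 = (21.0 − 6.0)/2 = 7.5 ft; q_1 = 0.61 × 1.33 × 7.5 = 6.085 ft³/s
w_2 = (30.0 − 6.0)/2 = 12 ft; q_2 = 0.93 × 4.34 × 12 = 48.43 ft³/s
w_3 = (35.1 − 21.0)/2 = 7.05 ft; q_3 = 0.95 × 5.47 × 7.05 = 36.64 ft³/s
w_4 = (41.0 − 30.0)/2 = 5.5 ft; q_4 = 0.87 × 5.72 × 5.5 = 27.37 ft³/s
w_5 = (58.5 − 35.1)/2 = 11.7 ft; q_5 = 0.94 × 4.20 × 11.7 = 46.19 ft³/s
w_6 = (69.5 − 41.0)/2 = 14.25 ft; q_6 = 0.87 × 2.94 × 14.25 = 36.45 ft³/s
w_7 = (69.5 − 58.5)/2 = 5.5 ft; q_7 = 0.51 × 1.33 × 5.5 = 3.731 ft³/s
Q = Σ qᵢ = 204.9 ft³/s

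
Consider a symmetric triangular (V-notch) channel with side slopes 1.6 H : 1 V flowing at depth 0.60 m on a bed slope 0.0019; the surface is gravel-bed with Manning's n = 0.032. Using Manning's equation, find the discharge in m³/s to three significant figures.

A = z·y² = 1.6×0.60² = 0.5760 m²
P = 2y√(1+z²) = 2×0.60×√(1+1.6²) = 2.264 m
R = A/P = 0.5760/2.264 = 0.2544 m
Q = (1/n)·A·R^(2/3)·S^(1/2) = (1/0.032) × 0.5760 × 0.2544^(2/3) × 0.0019^(1/2) = 0.3150 m³/s

0.315 m³/s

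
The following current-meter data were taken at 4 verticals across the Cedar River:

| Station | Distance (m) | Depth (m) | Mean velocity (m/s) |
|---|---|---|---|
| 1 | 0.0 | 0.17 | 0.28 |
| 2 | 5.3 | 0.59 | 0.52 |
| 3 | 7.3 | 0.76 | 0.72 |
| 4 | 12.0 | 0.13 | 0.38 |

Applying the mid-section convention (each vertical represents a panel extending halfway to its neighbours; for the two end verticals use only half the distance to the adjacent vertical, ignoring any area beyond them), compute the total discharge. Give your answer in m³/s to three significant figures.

w_1 = (5.3 − 0.0)/2 = 2.65 m; q_1 = 0.28 × 0.17 × 2.65 = 0.1261 m³/s
w_2 = (7.3 − 0.0)/2 = 3.65 m; q_2 = 0.52 × 0.59 × 3.65 = 1.120 m³/s
w_3 = (12.0 − 5.3)/2 = 3.35 m; q_3 = 0.72 × 0.76 × 3.35 = 1.833 m³/s
w_4 = (12.0 − 7.3)/2 = 2.35 m; q_4 = 0.38 × 0.13 × 2.35 = 0.1161 m³/s
Q = Σ qᵢ = 3.195 m³/s

3.20 m³/s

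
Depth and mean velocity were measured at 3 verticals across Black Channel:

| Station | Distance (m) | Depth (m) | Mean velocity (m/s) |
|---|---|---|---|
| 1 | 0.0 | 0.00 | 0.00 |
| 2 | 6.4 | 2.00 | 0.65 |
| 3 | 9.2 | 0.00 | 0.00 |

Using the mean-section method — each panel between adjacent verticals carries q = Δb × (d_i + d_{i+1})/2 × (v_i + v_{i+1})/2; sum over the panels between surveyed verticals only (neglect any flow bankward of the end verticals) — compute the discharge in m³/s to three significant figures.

2.99 m³/s

Panel 1-2: Δb = 6.4 m, d̄ = (0.00+2.00)/2 = 1, v̄ = (0.00+0.65)/2 = 0.325 → q = 6.4×1×0.325 = 2.080 m³/s
Panel 2-3: Δb = 2.8 m, d̄ = (2.00+0.00)/2 = 1, v̄ = (0.65+0.00)/2 = 0.325 → q = 2.8×1×0.325 = 0.9100 m³/s
Q = Σ q = 2.990 m³/s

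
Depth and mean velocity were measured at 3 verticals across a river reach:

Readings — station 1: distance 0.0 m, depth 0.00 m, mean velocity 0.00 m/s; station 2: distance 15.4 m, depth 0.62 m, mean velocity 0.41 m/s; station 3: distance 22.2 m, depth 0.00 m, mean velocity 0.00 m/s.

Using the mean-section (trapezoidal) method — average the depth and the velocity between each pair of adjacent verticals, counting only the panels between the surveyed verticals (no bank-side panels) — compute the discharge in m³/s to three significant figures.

Panel 1-2: Δb = 15.4 m, d̄ = (0.00+0.62)/2 = 0.31, v̄ = (0.00+0.41)/2 = 0.205 → q = 15.4×0.31×0.205 = 0.9787 m³/s
Panel 2-3: Δb = 6.8 m, d̄ = (0.62+0.00)/2 = 0.31, v̄ = (0.41+0.00)/2 = 0.205 → q = 6.8×0.31×0.205 = 0.4321 m³/s
Q = Σ q = 1.411 m³/s

1.41 m³/s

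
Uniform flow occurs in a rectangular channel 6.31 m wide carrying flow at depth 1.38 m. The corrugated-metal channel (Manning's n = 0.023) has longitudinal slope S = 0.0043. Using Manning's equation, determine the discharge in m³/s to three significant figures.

A = b·y = 6.31 × 1.38 = 8.708 m²
P = b + 2y = 6.31 + 2×1.38 = 9.070 m
R = A/P = 8.708/9.070 = 0.9601 m
Q = (1/n)·A·R^(2/3)·S^(1/2) = (1/0.023) × 8.708 × 0.9601^(2/3) × 0.0043^(1/2) = 24.16 m³/s

24.2 m³/s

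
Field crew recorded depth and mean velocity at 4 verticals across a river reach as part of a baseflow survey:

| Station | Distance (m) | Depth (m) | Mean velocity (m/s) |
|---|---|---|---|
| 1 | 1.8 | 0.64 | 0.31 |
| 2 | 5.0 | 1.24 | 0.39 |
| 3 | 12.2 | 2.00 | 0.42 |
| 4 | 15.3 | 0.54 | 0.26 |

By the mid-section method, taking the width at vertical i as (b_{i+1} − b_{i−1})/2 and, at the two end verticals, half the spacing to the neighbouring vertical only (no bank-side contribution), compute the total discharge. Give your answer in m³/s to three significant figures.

7.38 m³/s

w_1 = (5.0 − 1.8)/2 = 1.6 m; q_1 = 0.31 × 0.64 × 1.6 = 0.3174 m³/s
w_2 = (12.2 − 1.8)/2 = 5.2 m; q_2 = 0.39 × 1.24 × 5.2 = 2.515 m³/s
w_3 = (15.3 − 5.0)/2 = 5.15 m; q_3 = 0.42 × 2.00 × 5.15 = 4.326 m³/s
w_4 = (15.3 − 12.2)/2 = 1.55 m; q_4 = 0.26 × 0.54 × 1.55 = 0.2176 m³/s
Q = Σ qᵢ = 7.376 m³/s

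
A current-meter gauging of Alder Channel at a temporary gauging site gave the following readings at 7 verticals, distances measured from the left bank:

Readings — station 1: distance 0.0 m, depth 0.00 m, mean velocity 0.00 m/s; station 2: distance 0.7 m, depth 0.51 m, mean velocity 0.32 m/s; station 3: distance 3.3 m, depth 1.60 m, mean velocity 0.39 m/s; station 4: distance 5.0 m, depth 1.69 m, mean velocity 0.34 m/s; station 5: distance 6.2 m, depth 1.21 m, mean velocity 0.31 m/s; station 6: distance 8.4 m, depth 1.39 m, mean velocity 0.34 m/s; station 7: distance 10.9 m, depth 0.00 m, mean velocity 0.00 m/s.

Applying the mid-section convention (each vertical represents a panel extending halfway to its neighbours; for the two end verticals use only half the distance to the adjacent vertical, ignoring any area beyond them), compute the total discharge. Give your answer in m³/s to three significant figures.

4.19 m³/s

w_2 = (3.3 − 0.0)/2 = 1.65 m; q_2 = 0.32 × 0.51 × 1.65 = 0.2693 m³/s
w_3 = (5.0 − 0.7)/2 = 2.15 m; q_3 = 0.39 × 1.60 × 2.15 = 1.342 m³/s
w_4 = (6.2 − 3.3)/2 = 1.45 m; q_4 = 0.34 × 1.69 × 1.45 = 0.8332 m³/s
w_5 = (8.4 − 5.0)/2 = 1.7 m; q_5 = 0.31 × 1.21 × 1.7 = 0.6377 m³/s
w_6 = (10.9 − 6.2)/2 = 2.35 m; q_6 = 0.34 × 1.39 × 2.35 = 1.111 m³/s
Stations 1, 7 contribute zero (depth or velocity is 0).
Q = Σ qᵢ = 4.192 m³/s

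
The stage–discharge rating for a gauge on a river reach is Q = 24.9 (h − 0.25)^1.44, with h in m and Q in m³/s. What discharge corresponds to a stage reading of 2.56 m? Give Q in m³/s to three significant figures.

Q = 24.9 × (2.56 − 0.25)^1.44 = 24.9 × 2.31^1.44 = 83.14 m³/s

83.1 m³/s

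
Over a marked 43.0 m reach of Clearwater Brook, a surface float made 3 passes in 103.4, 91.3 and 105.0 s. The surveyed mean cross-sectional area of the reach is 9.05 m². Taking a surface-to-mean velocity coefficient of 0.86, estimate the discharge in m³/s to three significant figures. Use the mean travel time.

t̄ = (103.4 + 91.3 + 105.0) / 3 = 99.9 s
v_surface = L / t̄ = 43.0 / 99.9 = 0.4304 m/s
v_mean = 0.86 × 0.4304 = 0.3702 m/s
Q = A × v_mean = 9.05 × 0.3702 = 3.350 m³/s

3.35 m³/s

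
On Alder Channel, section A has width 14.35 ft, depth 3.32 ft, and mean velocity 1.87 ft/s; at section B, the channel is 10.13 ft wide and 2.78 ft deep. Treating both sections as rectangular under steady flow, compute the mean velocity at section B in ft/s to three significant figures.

Q = A₁V₁ = (14.35×3.32) × 1.87 = 89.09 ft³/s
A₂ = 10.13 × 2.78 = 28.16 ft²
V₂ = Q/A₂ = 89.09/28.16 = 3.164 ft/s

3.16 ft/s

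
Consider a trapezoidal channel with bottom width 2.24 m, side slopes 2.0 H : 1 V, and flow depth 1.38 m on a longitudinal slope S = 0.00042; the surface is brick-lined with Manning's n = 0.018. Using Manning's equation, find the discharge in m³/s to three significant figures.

6.88 m³/s

A = (b + z·y)·y = (2.24 + 2.0×1.38)×1.38 = 6.900 m²
P = b + 2y√(1+z²) = 2.24 + 2×1.38×√(1+2.0²) = 8.412 m
R = A/P = 6.900/8.412 = 0.8203 m
Q = (1/n)·A·R^(2/3)·S^(1/2) = (1/0.018) × 6.900 × 0.8203^(2/3) × 0.00042^(1/2) = 6.884 m³/s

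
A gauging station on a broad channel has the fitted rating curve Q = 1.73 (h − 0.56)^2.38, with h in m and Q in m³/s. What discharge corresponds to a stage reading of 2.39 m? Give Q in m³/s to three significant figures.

Q = 1.73 × (2.39 − 0.56)^2.38 = 1.73 × 1.83^2.38 = 7.289 m³/s

7.29 m³/s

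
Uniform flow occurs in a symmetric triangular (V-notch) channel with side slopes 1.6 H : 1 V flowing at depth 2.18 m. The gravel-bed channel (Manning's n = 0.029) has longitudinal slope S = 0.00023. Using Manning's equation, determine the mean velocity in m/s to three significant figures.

0.496 m/s

A = z·y² = 1.6×2.18² = 7.604 m²
P = 2y√(1+z²) = 2×2.18×√(1+1.6²) = 8.226 m
R = A/P = 7.604/8.226 = 0.9243 m
Q = (1/n)·A·R^(2/3)·S^(1/2) = (1/0.029) × 7.604 × 0.9243^(2/3) × 0.00023^(1/2) = 3.773 m³/s
V = Q/A = 3.773/7.604 = 0.4962 m/s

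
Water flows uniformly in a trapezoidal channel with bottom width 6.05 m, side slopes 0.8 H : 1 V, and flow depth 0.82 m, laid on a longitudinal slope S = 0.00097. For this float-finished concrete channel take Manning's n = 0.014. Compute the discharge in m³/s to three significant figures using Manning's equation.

9.41 m³/s

A = (b + z·y)·y = (6.05 + 0.8×0.82)×0.82 = 5.499 m²
P = b + 2y√(1+z²) = 6.05 + 2×0.82×√(1+0.8²) = 8.150 m
R = A/P = 5.499/8.150 = 0.6747 m
Q = (1/n)·A·R^(2/3)·S^(1/2) = (1/0.014) × 5.499 × 0.6747^(2/3) × 0.00097^(1/2) = 9.410 m³/s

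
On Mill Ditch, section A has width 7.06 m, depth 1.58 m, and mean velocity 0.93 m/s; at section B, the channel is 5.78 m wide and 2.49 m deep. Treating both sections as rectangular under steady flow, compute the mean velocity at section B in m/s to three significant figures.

0.721 m/s

Q = A₁V₁ = (7.06×1.58) × 0.93 = 10.37 m³/s
A₂ = 5.78 × 2.49 = 14.39 m²
V₂ = Q/A₂ = 10.37/14.39 = 0.7208 m/s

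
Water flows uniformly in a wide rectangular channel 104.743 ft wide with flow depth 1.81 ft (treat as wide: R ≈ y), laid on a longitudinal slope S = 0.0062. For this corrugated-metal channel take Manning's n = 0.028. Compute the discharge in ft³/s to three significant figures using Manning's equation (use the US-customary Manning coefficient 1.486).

1180 ft³/s

A = b·y = 104.743 × 1.81 = 189.6 ft²
Wide channel: R ≈ y = 1.81 ft
Q = (1.486/n)·A·R^(2/3)·S^(1/2) = (1.486/0.028) × 189.6 × 1.810^(2/3) × 0.0062^(1/2) = 1177 ft³/s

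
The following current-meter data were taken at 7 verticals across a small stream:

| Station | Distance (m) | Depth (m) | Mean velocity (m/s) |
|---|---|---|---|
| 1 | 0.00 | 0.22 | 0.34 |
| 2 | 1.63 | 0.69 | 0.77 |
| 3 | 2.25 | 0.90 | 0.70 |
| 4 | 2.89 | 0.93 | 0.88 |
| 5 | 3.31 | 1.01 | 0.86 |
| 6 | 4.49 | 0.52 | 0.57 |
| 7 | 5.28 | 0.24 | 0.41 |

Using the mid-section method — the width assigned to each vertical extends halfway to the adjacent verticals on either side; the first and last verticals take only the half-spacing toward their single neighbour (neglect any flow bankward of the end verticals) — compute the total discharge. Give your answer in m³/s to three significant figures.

2.52 m³/s

w_1 = (1.63 − 0.00)/2 = 0.815 m; q_1 = 0.34 × 0.22 × 0.815 = 0.06096 m³/s
w_2 = (2.25 − 0.00)/2 = 1.125 m; q_2 = 0.77 × 0.69 × 1.125 = 0.5977 m³/s
w_3 = (2.89 − 1.63)/2 = 0.63 m; q_3 = 0.70 × 0.90 × 0.63 = 0.3969 m³/s
w_4 = (3.31 − 2.25)/2 = 0.53 m; q_4 = 0.88 × 0.93 × 0.53 = 0.4338 m³/s
w_5 = (4.49 − 2.89)/2 = 0.8 m; q_5 = 0.86 × 1.01 × 0.8 = 0.6949 m³/s
w_6 = (5.28 − 3.31)/2 = 0.985 m; q_6 = 0.57 × 0.52 × 0.985 = 0.2920 m³/s
w_7 = (5.28 − 4.49)/2 = 0.395 m; q_7 = 0.41 × 0.24 × 0.395 = 0.03887 m³/s
Q = Σ qᵢ = 2.515 m³/s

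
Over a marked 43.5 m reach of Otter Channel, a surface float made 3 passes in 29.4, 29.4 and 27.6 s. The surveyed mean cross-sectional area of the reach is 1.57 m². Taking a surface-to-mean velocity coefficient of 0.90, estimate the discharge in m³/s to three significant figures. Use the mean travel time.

t̄ = (29.4 + 29.4 + 27.6) / 3 = 28.8 s
v_surface = L / t̄ = 43.5 / 28.8 = 1.510 m/s
v_mean = 0.90 × 1.510 = 1.359 m/s
Q = A × v_mean = 1.57 × 1.359 = 2.134 m³/s

2.13 m³/s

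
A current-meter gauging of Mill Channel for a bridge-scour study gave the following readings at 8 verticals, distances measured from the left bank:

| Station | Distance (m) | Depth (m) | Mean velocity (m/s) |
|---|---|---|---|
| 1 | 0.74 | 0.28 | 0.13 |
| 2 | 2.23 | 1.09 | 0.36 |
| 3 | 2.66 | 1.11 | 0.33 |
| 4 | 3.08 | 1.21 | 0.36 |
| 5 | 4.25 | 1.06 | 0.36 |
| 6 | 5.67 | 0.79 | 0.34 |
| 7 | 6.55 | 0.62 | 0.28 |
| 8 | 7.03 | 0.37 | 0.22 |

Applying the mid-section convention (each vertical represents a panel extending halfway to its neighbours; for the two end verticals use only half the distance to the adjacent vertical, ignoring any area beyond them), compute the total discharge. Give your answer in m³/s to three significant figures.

w_1 = (2.23 − 0.74)/2 = 0.745 m; q_1 = 0.13 × 0.28 × 0.745 = 0.02712 m³/s
w_2 = (2.66 − 0.74)/2 = 0.96 m; q_2 = 0.36 × 1.09 × 0.96 = 0.3767 m³/s
w_3 = (3.08 − 2.23)/2 = 0.425 m; q_3 = 0.33 × 1.11 × 0.425 = 0.1557 m³/s
w_4 = (4.25 − 2.66)/2 = 0.795 m; q_4 = 0.36 × 1.21 × 0.795 = 0.3463 m³/s
w_5 = (5.67 − 3.08)/2 = 1.295 m; q_5 = 0.36 × 1.06 × 1.295 = 0.4942 m³/s
w_6 = (6.55 − 4.25)/2 = 1.15 m; q_6 = 0.34 × 0.79 × 1.15 = 0.3089 m³/s
w_7 = (7.03 − 5.67)/2 = 0.68 m; q_7 = 0.28 × 0.62 × 0.68 = 0.1180 m³/s
w_8 = (7.03 − 6.55)/2 = 0.24 m; q_8 = 0.22 × 0.37 × 0.24 = 0.01954 m³/s
Q = Σ qᵢ = 1.846 m³/s

1.85 m³/s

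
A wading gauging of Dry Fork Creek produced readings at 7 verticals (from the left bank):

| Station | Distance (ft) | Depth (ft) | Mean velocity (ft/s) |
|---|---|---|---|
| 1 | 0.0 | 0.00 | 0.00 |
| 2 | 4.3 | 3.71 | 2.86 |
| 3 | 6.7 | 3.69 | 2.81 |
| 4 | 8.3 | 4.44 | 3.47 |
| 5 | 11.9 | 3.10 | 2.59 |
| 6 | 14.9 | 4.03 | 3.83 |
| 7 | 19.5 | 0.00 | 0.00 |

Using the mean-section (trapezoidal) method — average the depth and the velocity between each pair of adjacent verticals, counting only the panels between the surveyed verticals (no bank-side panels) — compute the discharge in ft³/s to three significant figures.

150 ft³/s

Panel 1-2: Δb = 4.3 ft, d̄ = (0.00+3.71)/2 = 1.855, v̄ = (0.00+2.86)/2 = 1.43 → q = 4.3×1.855×1.43 = 11.41 ft³/s
Panel 2-3: Δb = 2.4 ft, d̄ = (3.71+3.69)/2 = 3.7, v̄ = (2.86+2.81)/2 = 2.835 → q = 2.4×3.7×2.835 = 25.17 ft³/s
Panel 3-4: Δb = 1.6 ft, d̄ = (3.69+4.44)/2 = 4.065, v̄ = (2.81+3.47)/2 = 3.14 → q = 1.6×4.065×3.14 = 20.42 ft³/s
Panel 4-5: Δb = 3.6 ft, d̄ = (4.44+3.10)/2 = 3.77, v̄ = (3.47+2.59)/2 = 3.03 → q = 3.6×3.77×3.03 = 41.12 ft³/s
Panel 5-6: Δb = 3 ft, d̄ = (3.10+4.03)/2 = 3.565, v̄ = (2.59+3.83)/2 = 3.21 → q = 3×3.565×3.21 = 34.33 ft³/s
Panel 6-7: Δb = 4.6 ft, d̄ = (4.03+0.00)/2 = 2.015, v̄ = (3.83+0.00)/2 = 1.915 → q = 4.6×2.015×1.915 = 17.75 ft³/s
Q = Σ q = 150.2 ft³/s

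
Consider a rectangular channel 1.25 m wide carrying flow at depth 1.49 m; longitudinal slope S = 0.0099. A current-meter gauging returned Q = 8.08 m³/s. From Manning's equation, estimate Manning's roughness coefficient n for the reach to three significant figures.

A = b·y = 1.25 × 1.49 = 1.863 m²
P = b + 2y = 1.25 + 2×1.49 = 4.230 m
R = A/P = 1.863/4.230 = 0.4403 m
n = (1/Q)·A·R^(2/3)·S^(1/2) = (1/8.08) × 1.863 × 0.5788 × 0.09950 = 0.01327

0.0133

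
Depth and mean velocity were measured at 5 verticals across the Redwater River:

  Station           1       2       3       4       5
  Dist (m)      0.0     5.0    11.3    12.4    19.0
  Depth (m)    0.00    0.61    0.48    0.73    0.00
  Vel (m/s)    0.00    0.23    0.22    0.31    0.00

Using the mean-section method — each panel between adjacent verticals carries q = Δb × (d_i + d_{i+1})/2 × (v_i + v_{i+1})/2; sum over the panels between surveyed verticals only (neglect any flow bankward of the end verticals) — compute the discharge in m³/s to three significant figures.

Panel 1-2: Δb = 5 m, d̄ = (0.00+0.61)/2 = 0.305, v̄ = (0.00+0.23)/2 = 0.115 → q = 5×0.305×0.115 = 0.1754 m³/s
Panel 2-3: Δb = 6.3 m, d̄ = (0.61+0.48)/2 = 0.545, v̄ = (0.23+0.22)/2 = 0.225 → q = 6.3×0.545×0.225 = 0.7725 m³/s
Panel 3-4: Δb = 1.1 m, d̄ = (0.48+0.73)/2 = 0.605, v̄ = (0.22+0.31)/2 = 0.265 → q = 1.1×0.605×0.265 = 0.1764 m³/s
Panel 4-5: Δb = 6.6 m, d̄ = (0.73+0.00)/2 = 0.365, v̄ = (0.31+0.00)/2 = 0.155 → q = 6.6×0.365×0.155 = 0.3734 m³/s
Q = Σ q = 1.498 m³/s

1.50 m³/s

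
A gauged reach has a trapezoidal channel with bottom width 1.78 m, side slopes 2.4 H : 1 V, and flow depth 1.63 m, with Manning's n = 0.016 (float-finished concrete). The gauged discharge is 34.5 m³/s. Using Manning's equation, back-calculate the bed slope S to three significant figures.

0.00405

A = (b + z·y)·y = (1.78 + 2.4×1.63)×1.63 = 9.278 m²
P = b + 2y√(1+z²) = 1.78 + 2×1.63×√(1+2.4²) = 10.26 m
R = A/P = 9.278/10.26 = 0.9046 m
S = (Q·n / (1·A·R^(2/3)))² = (34.5×0.016 / (1×9.278×0.9354))² = 0.004046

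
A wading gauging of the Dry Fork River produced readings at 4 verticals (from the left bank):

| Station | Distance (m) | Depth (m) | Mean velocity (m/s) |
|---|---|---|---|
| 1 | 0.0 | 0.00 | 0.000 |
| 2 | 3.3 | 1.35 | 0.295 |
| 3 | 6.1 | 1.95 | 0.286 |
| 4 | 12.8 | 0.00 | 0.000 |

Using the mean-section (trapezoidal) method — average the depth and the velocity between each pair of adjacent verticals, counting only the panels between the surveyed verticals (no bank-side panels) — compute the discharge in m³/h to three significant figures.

Panel 1-2: Δb = 3.3 m, d̄ = (0.00+1.35)/2 = 0.675, v̄ = (0.000+0.295)/2 = 0.1475 → q = 3.3×0.675×0.1475 = 0.3286 m³/s
Panel 2-3: Δb = 2.8 m, d̄ = (1.35+1.95)/2 = 1.65, v̄ = (0.295+0.286)/2 = 0.2905 → q = 2.8×1.65×0.2905 = 1.342 m³/s
Panel 3-4: Δb = 6.7 m, d̄ = (1.95+0.00)/2 = 0.975, v̄ = (0.286+0.000)/2 = 0.143 → q = 6.7×0.975×0.143 = 0.9341 m³/s
Q = Σ q = 2.605 m³/s
= 2.605 × 3600 = 9377 m³/h

9380 m³/h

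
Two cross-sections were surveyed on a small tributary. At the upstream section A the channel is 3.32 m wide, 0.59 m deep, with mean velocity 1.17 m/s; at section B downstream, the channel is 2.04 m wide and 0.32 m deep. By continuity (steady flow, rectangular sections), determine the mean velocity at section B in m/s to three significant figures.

Q = A₁V₁ = (3.32×0.59) × 1.17 = 2.292 m³/s
A₂ = 2.04 × 0.32 = 0.6528 m²
V₂ = Q/A₂ = 2.292/0.6528 = 3.511 m/s

3.51 m/s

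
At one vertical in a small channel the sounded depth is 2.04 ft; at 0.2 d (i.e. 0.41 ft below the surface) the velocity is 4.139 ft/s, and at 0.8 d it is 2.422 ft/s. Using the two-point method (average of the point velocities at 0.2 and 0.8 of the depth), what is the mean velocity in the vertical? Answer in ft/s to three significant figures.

v̄ = (4.139 + 2.422) / 2 = 3.281 ft/s

3.28 ft/s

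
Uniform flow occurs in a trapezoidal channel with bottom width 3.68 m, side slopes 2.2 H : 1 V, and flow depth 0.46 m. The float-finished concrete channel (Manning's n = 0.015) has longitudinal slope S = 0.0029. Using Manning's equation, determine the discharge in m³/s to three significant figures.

3.96 m³/s

A = (b + z·y)·y = (3.68 + 2.2×0.46)×0.46 = 2.158 m²
P = b + 2y√(1+z²) = 3.68 + 2×0.46×√(1+2.2²) = 5.903 m
R = A/P = 2.158/5.903 = 0.3656 m
Q = (1/n)·A·R^(2/3)·S^(1/2) = (1/0.015) × 2.158 × 0.3656^(2/3) × 0.0029^(1/2) = 3.962 m³/s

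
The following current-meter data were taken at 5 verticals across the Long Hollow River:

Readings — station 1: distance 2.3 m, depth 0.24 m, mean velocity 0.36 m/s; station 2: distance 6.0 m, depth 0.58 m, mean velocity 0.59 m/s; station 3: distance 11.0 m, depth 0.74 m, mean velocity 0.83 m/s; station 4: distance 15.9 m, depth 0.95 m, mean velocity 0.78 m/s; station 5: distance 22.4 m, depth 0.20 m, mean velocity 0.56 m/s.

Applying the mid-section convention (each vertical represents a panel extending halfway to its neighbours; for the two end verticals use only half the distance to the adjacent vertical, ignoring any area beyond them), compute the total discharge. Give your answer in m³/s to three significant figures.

9.28 m³/s

w_1 = (6.0 − 2.3)/2 = 1.85 m; q_1 = 0.36 × 0.24 × 1.85 = 0.1598 m³/s
w_2 = (11.0 − 2.3)/2 = 4.35 m; q_2 = 0.59 × 0.58 × 4.35 = 1.489 m³/s
w_3 = (15.9 − 6.0)/2 = 4.95 m; q_3 = 0.83 × 0.74 × 4.95 = 3.040 m³/s
w_4 = (22.4 − 11.0)/2 = 5.7 m; q_4 = 0.78 × 0.95 × 5.7 = 4.224 m³/s
w_5 = (22.4 − 15.9)/2 = 3.25 m; q_5 = 0.56 × 0.20 × 3.25 = 0.3640 m³/s
Q = Σ qᵢ = 9.276 m³/s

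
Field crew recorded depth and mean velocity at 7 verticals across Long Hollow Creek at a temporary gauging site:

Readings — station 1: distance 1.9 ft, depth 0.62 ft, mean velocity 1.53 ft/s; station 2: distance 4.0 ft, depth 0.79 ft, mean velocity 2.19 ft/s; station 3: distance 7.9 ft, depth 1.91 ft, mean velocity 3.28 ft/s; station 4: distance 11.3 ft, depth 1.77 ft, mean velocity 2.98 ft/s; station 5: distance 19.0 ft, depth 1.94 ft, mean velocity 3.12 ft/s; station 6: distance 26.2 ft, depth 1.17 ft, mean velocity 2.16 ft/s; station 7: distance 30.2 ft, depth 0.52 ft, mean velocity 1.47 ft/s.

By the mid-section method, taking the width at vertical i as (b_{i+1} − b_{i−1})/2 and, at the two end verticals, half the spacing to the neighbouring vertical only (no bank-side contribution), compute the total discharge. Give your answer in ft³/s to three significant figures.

w_1 = (4.0 − 1.9)/2 = 1.05 ft; q_1 = 1.53 × 0.62 × 1.05 = 0.9960 ft³/s
w_2 = (7.9 − 1.9)/2 = 3 ft; q_2 = 2.19 × 0.79 × 3 = 5.190 ft³/s
w_3 = (11.3 − 4.0)/2 = 3.65 ft; q_3 = 3.28 × 1.91 × 3.65 = 22.87 ft³/s
w_4 = (19.0 − 7.9)/2 = 5.55 ft; q_4 = 2.98 × 1.77 × 5.55 = 29.27 ft³/s
w_5 = (26.2 − 11.3)/2 = 7.45 ft; q_5 = 3.12 × 1.94 × 7.45 = 45.09 ft³/s
w_6 = (30.2 − 19.0)/2 = 5.6 ft; q_6 = 2.16 × 1.17 × 5.6 = 14.15 ft³/s
w_7 = (30.2 − 26.2)/2 = 2 ft; q_7 = 1.47 × 0.52 × 2 = 1.529 ft³/s
Q = Σ qᵢ = 119.1 ft³/s

119 ft³/s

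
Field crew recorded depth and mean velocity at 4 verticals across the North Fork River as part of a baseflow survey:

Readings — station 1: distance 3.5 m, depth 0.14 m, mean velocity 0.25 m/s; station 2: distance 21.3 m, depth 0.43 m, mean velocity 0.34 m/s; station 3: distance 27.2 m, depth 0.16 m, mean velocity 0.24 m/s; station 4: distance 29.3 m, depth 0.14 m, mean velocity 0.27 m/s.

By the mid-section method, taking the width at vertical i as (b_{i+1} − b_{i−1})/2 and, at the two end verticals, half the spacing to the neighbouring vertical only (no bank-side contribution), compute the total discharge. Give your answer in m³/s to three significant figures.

2.24 m³/s

w_1 = (21.3 − 3.5)/2 = 8.9 m; q_1 = 0.25 × 0.14 × 8.9 = 0.3115 m³/s
w_2 = (27.2 − 3.5)/2 = 11.85 m; q_2 = 0.34 × 0.43 × 11.85 = 1.732 m³/s
w_3 = (29.3 − 21.3)/2 = 4 m; q_3 = 0.24 × 0.16 × 4 = 0.1536 m³/s
w_4 = (29.3 − 27.2)/2 = 1.05 m; q_4 = 0.27 × 0.14 × 1.05 = 0.03969 m³/s
Q = Σ qᵢ = 2.237 m³/s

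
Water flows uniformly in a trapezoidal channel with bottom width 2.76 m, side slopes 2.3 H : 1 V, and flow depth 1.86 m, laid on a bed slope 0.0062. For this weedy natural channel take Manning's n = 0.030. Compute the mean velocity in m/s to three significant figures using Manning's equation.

A = (b + z·y)·y = (2.76 + 2.3×1.86)×1.86 = 13.09 m²
P = b + 2y√(1+z²) = 2.76 + 2×1.86×√(1+2.3²) = 12.09 m
R = A/P = 13.09/12.09 = 1.083 m
Q = (1/n)·A·R^(2/3)·S^(1/2) = (1/0.030) × 13.09 × 1.083^(2/3) × 0.0062^(1/2) = 36.23 m³/s
V = Q/A = 36.23/13.09 = 2.768 m/s

2.77 m/s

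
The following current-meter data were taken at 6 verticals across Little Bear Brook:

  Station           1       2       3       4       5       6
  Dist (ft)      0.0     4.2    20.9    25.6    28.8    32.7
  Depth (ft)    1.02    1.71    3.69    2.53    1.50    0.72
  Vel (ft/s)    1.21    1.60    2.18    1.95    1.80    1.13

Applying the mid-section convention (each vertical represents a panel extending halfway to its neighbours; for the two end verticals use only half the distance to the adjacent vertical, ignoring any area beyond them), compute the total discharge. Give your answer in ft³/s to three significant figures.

148 ft³/s

w_1 = (4.2 − 0.0)/2 = 2.1 ft; q_1 = 1.21 × 1.02 × 2.1 = 2.592 ft³/s
w_2 = (20.9 − 0.0)/2 = 10.45 ft; q_2 = 1.60 × 1.71 × 10.45 = 28.59 ft³/s
w_3 = (25.6 − 4.2)/2 = 10.7 ft; q_3 = 2.18 × 3.69 × 10.7 = 86.07 ft³/s
w_4 = (28.8 − 20.9)/2 = 3.95 ft; q_4 = 1.95 × 2.53 × 3.95 = 19.49 ft³/s
w_5 = (32.7 − 25.6)/2 = 3.55 ft; q_5 = 1.80 × 1.50 × 3.55 = 9.585 ft³/s
w_6 = (32.7 − 28.8)/2 = 1.95 ft; q_6 = 1.13 × 0.72 × 1.95 = 1.587 ft³/s
Q = Σ qᵢ = 147.9 ft³/s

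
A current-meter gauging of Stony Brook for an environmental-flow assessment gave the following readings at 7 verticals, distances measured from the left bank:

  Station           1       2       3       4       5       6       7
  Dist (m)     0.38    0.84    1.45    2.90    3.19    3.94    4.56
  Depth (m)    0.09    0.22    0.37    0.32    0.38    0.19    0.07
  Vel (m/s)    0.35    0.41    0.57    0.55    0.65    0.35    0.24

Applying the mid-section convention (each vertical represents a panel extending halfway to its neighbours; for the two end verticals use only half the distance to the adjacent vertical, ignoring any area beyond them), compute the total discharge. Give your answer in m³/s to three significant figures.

0.605 m³/s

w_1 = (0.84 − 0.38)/2 = 0.23 m; q_1 = 0.35 × 0.09 × 0.23 = 0.007245 m³/s
w_2 = (1.45 − 0.38)/2 = 0.535 m; q_2 = 0.41 × 0.22 × 0.535 = 0.04826 m³/s
w_3 = (2.90 − 0.84)/2 = 1.03 m; q_3 = 0.57 × 0.37 × 1.03 = 0.2172 m³/s
w_4 = (3.19 − 1.45)/2 = 0.87 m; q_4 = 0.55 × 0.32 × 0.87 = 0.1531 m³/s
w_5 = (3.94 − 2.90)/2 = 0.52 m; q_5 = 0.65 × 0.38 × 0.52 = 0.1284 m³/s
w_6 = (4.56 − 3.19)/2 = 0.685 m; q_6 = 0.35 × 0.19 × 0.685 = 0.04555 m³/s
w_7 = (4.56 − 3.94)/2 = 0.31 m; q_7 = 0.24 × 0.07 × 0.31 = 0.005208 m³/s
Q = Σ qᵢ = 0.6050 m³/s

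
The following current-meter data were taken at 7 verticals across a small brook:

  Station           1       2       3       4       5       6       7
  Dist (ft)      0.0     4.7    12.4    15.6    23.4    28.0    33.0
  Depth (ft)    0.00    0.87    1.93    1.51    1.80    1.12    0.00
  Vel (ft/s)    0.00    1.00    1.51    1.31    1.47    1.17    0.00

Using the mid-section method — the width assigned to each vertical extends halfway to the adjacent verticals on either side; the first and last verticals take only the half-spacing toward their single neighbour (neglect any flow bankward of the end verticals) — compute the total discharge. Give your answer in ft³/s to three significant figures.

w_2 = (12.4 − 0.0)/2 = 6.2 ft; q_2 = 1.00 × 0.87 × 6.2 = 5.394 ft³/s
w_3 = (15.6 − 4.7)/2 = 5.45 ft; q_3 = 1.51 × 1.93 × 5.45 = 15.88 ft³/s
w_4 = (23.4 − 12.4)/2 = 5.5 ft; q_4 = 1.31 × 1.51 × 5.5 = 10.88 ft³/s
w_5 = (28.0 − 15.6)/2 = 6.2 ft; q_5 = 1.47 × 1.80 × 6.2 = 16.41 ft³/s
w_6 = (33.0 − 23.4)/2 = 4.8 ft; q_6 = 1.17 × 1.12 × 4.8 = 6.290 ft³/s
Stations 1, 7 contribute zero (depth or velocity is 0).
Q = Σ qᵢ = 54.85 ft³/s

54.9 ft³/s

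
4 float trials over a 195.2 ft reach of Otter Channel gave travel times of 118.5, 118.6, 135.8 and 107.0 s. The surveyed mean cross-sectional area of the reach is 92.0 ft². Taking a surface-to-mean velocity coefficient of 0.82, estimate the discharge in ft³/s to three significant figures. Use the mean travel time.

123 ft³/s

t̄ = (118.5 + 118.6 + 135.8 + 107.0) / 4 = 119.975 s
v_surface = L / t̄ = 195.2 / 119.975 = 1.627 ft/s
v_mean = 0.82 × 1.627 = 1.334 ft/s
Q = A × v_mean = 92.0 × 1.334 = 122.7 ft³/s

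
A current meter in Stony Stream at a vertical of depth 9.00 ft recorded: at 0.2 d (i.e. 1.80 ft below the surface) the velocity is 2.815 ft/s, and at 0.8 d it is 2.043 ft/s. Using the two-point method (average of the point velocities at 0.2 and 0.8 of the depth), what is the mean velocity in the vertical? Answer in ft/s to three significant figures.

v̄ = (2.815 + 2.043) / 2 = 2.429 ft/s

2.43 ft/s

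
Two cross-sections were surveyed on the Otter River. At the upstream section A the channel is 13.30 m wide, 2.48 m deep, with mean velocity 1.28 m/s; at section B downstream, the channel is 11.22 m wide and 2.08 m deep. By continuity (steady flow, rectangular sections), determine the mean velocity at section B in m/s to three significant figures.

Q = A₁V₁ = (13.30×2.48) × 1.28 = 42.22 m³/s
A₂ = 11.22 × 2.08 = 23.34 m²
V₂ = Q/A₂ = 42.22/23.34 = 1.809 m/s

1.81 m/s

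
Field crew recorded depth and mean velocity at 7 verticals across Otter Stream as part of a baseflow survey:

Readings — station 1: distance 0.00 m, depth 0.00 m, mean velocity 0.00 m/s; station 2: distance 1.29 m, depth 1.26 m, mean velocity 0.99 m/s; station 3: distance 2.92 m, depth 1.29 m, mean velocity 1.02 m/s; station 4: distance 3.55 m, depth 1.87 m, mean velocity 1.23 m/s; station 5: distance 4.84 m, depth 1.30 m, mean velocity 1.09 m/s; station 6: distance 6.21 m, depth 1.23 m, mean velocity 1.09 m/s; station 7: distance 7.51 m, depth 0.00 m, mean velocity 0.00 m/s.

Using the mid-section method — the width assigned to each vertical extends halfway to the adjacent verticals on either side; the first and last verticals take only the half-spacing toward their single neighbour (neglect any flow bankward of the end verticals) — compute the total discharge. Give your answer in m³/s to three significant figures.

9.19 m³/s

w_2 = (2.92 − 0.00)/2 = 1.46 m; q_2 = 0.99 × 1.26 × 1.46 = 1.821 m³/s
w_3 = (3.55 − 1.29)/2 = 1.13 m; q_3 = 1.02 × 1.29 × 1.13 = 1.487 m³/s
w_4 = (4.84 − 2.92)/2 = 0.96 m; q_4 = 1.23 × 1.87 × 0.96 = 2.208 m³/s
w_5 = (6.21 − 3.55)/2 = 1.33 m; q_5 = 1.09 × 1.30 × 1.33 = 1.885 m³/s
w_6 = (7.51 − 4.84)/2 = 1.335 m; q_6 = 1.09 × 1.23 × 1.335 = 1.790 m³/s
Stations 1, 7 contribute zero (depth or velocity is 0).
Q = Σ qᵢ = 9.191 m³/s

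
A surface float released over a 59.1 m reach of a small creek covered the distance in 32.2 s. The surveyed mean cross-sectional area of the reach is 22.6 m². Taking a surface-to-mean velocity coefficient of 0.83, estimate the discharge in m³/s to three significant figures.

v_surface = L / t̄ = 59.1 / 32.2 = 1.835 m/s
v_mean = 0.83 × 1.835 = 1.523 m/s
Q = A × v_mean = 22.6 × 1.523 = 34.43 m³/s

34.4 m³/s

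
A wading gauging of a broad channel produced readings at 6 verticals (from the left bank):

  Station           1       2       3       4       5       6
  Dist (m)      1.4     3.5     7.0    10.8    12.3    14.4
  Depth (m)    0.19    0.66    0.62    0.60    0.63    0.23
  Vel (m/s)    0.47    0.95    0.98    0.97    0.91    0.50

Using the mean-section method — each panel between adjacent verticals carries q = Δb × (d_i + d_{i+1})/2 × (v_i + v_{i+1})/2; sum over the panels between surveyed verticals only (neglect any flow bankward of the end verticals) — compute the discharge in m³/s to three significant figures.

Panel 1-2: Δb = 2.1 m, d̄ = (0.19+0.66)/2 = 0.425, v̄ = (0.47+0.95)/2 = 0.71 → q = 2.1×0.425×0.71 = 0.6337 m³/s
Panel 2-3: Δb = 3.5 m, d̄ = (0.66+0.62)/2 = 0.64, v̄ = (0.95+0.98)/2 = 0.965 → q = 3.5×0.64×0.965 = 2.162 m³/s
Panel 3-4: Δb = 3.8 m, d̄ = (0.62+0.60)/2 = 0.61, v̄ = (0.98+0.97)/2 = 0.975 → q = 3.8×0.61×0.975 = 2.260 m³/s
Panel 4-5: Δb = 1.5 m, d̄ = (0.60+0.63)/2 = 0.615, v̄ = (0.97+0.91)/2 = 0.94 → q = 1.5×0.615×0.94 = 0.8672 m³/s
Panel 5-6: Δb = 2.1 m, d̄ = (0.63+0.23)/2 = 0.43, v̄ = (0.91+0.50)/2 = 0.705 → q = 2.1×0.43×0.705 = 0.6366 m³/s
Q = Σ q = 6.559 m³/s

6.56 m³/s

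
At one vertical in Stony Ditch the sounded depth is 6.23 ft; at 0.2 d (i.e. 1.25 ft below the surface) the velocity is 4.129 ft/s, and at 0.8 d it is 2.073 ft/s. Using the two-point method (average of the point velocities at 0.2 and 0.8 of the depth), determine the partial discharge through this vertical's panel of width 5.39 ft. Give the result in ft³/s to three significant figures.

v̄ = (4.129 + 2.073) / 2 = 3.101 ft/s
q = v̄ × d × w = 3.101 × 6.23 × 5.39 = 104.1 ft³/s

104 ft³/s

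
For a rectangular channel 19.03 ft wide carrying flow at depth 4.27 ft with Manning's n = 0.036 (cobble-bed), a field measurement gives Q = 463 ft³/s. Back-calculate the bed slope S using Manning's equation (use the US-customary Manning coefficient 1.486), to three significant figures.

0.00451

A = b·y = 19.03 × 4.27 = 81.26 ft²
P = b + 2y = 19.03 + 2×4.27 = 27.57 ft
R = A/P = 81.26/27.57 = 2.947 ft
S = (Q·n / (1.486·A·R^(2/3)))² = (463×0.036 / (1.486×81.26×2.056))² = 0.004509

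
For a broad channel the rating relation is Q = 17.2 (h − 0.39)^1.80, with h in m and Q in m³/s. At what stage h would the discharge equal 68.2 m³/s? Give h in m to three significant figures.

h − h₀ = (Q/C)^(1/b) = (68.2/17.2)^(1/1.80) = 2.150 m
h = 0.39 + 2.150 = 2.540 m

2.54 m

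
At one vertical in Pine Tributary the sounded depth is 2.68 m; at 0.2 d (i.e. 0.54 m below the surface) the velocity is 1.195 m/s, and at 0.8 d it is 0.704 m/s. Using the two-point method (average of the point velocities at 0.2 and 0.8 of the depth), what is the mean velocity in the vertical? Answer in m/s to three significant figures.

v̄ = (1.195 + 0.704) / 2 = 0.9495 m/s

0.950 m/s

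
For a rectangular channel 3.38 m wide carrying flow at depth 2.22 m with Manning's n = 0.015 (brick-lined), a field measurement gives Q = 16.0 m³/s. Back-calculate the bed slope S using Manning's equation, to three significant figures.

0.00108

A = b·y = 3.38 × 2.22 = 7.504 m²
P = b + 2y = 3.38 + 2×2.22 = 7.820 m
R = A/P = 7.504/7.820 = 0.9595 m
S = (Q·n / (1·A·R^(2/3)))² = (16.0×0.015 / (1×7.504×0.9728))² = 0.001081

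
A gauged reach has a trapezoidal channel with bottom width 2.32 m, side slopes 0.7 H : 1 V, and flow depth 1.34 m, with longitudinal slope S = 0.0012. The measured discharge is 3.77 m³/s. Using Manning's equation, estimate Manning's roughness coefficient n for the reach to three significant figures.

0.0340

A = (b + z·y)·y = (2.32 + 0.7×1.34)×1.34 = 4.366 m²
P = b + 2y√(1+z²) = 2.32 + 2×1.34×√(1+0.7²) = 5.591 m
R = A/P = 4.366/5.591 = 0.7808 m
n = (1/Q)·A·R^(2/3)·S^(1/2) = (1/3.77) × 4.366 × 0.8479 × 0.03464 = 0.03401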